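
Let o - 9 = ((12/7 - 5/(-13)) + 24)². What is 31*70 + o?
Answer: 23684924/8281 ≈ 2860.2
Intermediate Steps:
o = 5715154/8281 (o = 9 + ((12/7 - 5/(-13)) + 24)² = 9 + ((12*(⅐) - 5*(-1/13)) + 24)² = 9 + ((12/7 + 5/13) + 24)² = 9 + (191/91 + 24)² = 9 + (2375/91)² = 9 + 5640625/8281 = 5715154/8281 ≈ 690.15)
31*70 + o = 31*70 + 5715154/8281 = 2170 + 5715154/8281 = 23684924/8281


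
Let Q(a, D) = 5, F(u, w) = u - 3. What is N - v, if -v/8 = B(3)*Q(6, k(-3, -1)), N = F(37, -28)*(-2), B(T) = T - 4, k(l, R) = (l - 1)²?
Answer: -108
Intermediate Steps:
F(u, w) = -3 + u
k(l, R) = (-1 + l)²
B(T) = -4 + T
N = -68 (N = (-3 + 37)*(-2) = 34*(-2) = -68)
v = 40 (v = -8*(-4 + 3)*5 = -(-8)*5 = -8*(-5) = 40)
N - v = -68 - 1*40 = -68 - 40 = -108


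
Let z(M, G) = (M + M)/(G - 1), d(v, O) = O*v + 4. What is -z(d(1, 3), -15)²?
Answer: -49/64 ≈ -0.76563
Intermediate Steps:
d(v, O) = 4 + O*v
z(M, G) = 2*M/(-1 + G) (z(M, G) = (2*M)/(-1 + G) = 2*M/(-1 + G))
-z(d(1, 3), -15)² = -(2*(4 + 3*1)/(-1 - 15))² = -(2*(4 + 3)/(-16))² = -(2*7*(-1/16))² = -(-7/8)² = -1*49/64 = -49/64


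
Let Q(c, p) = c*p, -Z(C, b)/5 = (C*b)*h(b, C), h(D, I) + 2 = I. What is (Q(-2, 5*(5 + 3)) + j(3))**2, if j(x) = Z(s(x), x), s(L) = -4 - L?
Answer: 1050625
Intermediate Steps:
h(D, I) = -2 + I
Z(C, b) = -5*C*b*(-2 + C)
j(x) = 5*x*(-4 - x)*(6 + x) (j(x) = 5*(-4 - x)*x*(2 - (-4 - x)) = 5*(-4 - x)*x*(2 + (4 + x)) = 5*(-4 - x)*x*(6 + x) = 5*x*(-4 - x)*(6 + x))
(Q(-2, 5*(5 + 3)) + j(3))**2 = (-10*(5 + 3) - 5*3*(4 + 3)*(6 + 3))**2 = (-10*8 - 5*3*7*9)**2 = (-2*40 - 945)**2 = (-80 - 945)**2 = (-1025)**2 = 1050625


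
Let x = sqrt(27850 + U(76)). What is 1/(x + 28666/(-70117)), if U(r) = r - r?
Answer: 1004986961/68460371249547 + 24581968445*sqrt(1114)/136920742499094 ≈ 0.0060069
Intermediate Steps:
U(r) = 0
x = 5*sqrt(1114) (x = sqrt(27850 + 0) = sqrt(27850) = 5*sqrt(1114) ≈ 166.88)
1/(x + 28666/(-70117)) = 1/(5*sqrt(1114) + 28666/(-70117)) = 1/(5*sqrt(1114) + 28666*(-1/70117)) = 1/(5*sqrt(1114) - 28666/70117) = 1/(-28666/70117 + 5*sqrt(1114))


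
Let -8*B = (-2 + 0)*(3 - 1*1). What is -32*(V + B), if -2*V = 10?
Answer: 144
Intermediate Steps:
V = -5 (V = -½*10 = -5)
B = ½ (B = -(-2 + 0)*(3 - 1*1)/8 = -(-1)*(3 - 1)/4 = -(-1)*2/4 = -⅛*(-4) = ½ ≈ 0.50000)
-32*(V + B) = -32*(-5 + ½) = -32*(-9/2) = 144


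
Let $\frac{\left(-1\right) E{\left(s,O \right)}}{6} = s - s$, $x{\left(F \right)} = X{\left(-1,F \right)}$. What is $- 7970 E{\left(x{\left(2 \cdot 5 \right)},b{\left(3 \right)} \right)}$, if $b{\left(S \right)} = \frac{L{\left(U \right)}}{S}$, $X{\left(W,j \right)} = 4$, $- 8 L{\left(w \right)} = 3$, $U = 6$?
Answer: $0$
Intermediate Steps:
$L{\left(w \right)} = - \frac{3}{8}$ ($L{\left(w \right)} = \left(- \frac{1}{8}\right) 3 = - \frac{3}{8}$)
$x{\left(F \right)} = 4$
$b{\left(S \right)} = - \frac{3}{8 S}$
$E{\left(s,O \right)} = 0$ ($E{\left(s,O \right)} = - 6 \left(s - s\right) = \left(-6\right) 0 = 0$)
$- 7970 E{\left(x{\left(2 \cdot 5 \right)},b{\left(3 \right)} \right)} = \left(-7970\right) 0 = 0$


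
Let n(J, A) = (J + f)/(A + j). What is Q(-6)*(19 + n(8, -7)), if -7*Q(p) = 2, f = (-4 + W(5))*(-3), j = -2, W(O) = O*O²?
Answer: -1052/63 ≈ -16.698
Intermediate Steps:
W(O) = O³
f = -363 (f = (-4 + 5³)*(-3) = (-4 + 125)*(-3) = 121*(-3) = -363)
Q(p) = -2/7 (Q(p) = -⅐*2 = -2/7)
n(J, A) = (-363 + J)/(-2 + A) (n(J, A) = (J - 363)/(A - 2) = (-363 + J)/(-2 + A))
Q(-6)*(19 + n(8, -7)) = -2*(19 + (-363 + 8)/(-2 - 7))/7 = -2*(19 - 355/(-9))/7 = -2*(19 - ⅑*(-355))/7 = -2*(19 + 355/9)/7 = -2/7*526/9 = -1052/63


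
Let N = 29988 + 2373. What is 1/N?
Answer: 1/32361 ≈ 3.0901e-5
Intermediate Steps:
N = 32361
1/N = 1/32361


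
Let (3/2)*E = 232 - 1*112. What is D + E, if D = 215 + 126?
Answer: 421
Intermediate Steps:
E = 80 (E = 2*(232 - 1*112)/3 = 2*(232 - 112)/3 = (⅔)*120 = 80)
D = 341
D + E = 341 + 80 = 421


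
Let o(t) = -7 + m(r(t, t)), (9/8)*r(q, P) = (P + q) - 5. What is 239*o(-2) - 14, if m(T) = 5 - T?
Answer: 1420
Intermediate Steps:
r(q, P) = -40/9 + 8*P/9 + 8*q/9 (r(q, P) = 8*((P + q) - 5)/9 = 8*(-5 + P + q)/9 = -40/9 + 8*P/9 + 8*q/9)
o(t) = 22/9 - 16*t/9 (o(t) = -7 + (5 - (-40/9 + 8*t/9 + 8*t/9)) = -7 + (5 - (-40/9 + 16*t/9)) = -7 + (5 + (40/9 - 16*t/9)) = -7 + (85/9 - 16*t/9) = 22/9 - 16*t/9)
239*o(-2) - 14 = 239*(22/9 - 16/9*(-2)) - 14 = 239*(22/9 + 32/9) - 14 = 239*6 - 14 = 1434 - 14 = 1420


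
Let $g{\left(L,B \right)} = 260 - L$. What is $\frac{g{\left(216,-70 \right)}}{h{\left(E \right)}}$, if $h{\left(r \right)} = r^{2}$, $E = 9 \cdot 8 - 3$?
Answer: $\frac{44}{4761} \approx 0.0092418$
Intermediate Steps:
$E = 69$ ($E = 72 - 3 = 69$)
$\frac{g{\left(216,-70 \right)}}{h{\left(E \right)}} = \frac{260 - 216}{69^{2}} = \frac{260 - 216}{4761} = 44 \cdot \frac{1}{4761} = \frac{44}{4761}$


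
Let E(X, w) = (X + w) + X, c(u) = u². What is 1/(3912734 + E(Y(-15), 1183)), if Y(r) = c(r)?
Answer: 1/3914367 ≈ 2.5547e-7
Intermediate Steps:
Y(r) = r²
E(X, w) = w + 2*X
1/(3912734 + E(Y(-15), 1183)) = 1/(3912734 + (1183 + 2*(-15)²)) = 1/(3912734 + (1183 + 2*225)) = 1/(3912734 + (1183 + 450)) = 1/(3912734 + 1633) = 1/3914367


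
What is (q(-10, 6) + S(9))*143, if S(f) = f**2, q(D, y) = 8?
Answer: 12727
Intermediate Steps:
(q(-10, 6) + S(9))*143 = (8 + 9**2)*143 = (8 + 81)*143 = 89*143 = 12727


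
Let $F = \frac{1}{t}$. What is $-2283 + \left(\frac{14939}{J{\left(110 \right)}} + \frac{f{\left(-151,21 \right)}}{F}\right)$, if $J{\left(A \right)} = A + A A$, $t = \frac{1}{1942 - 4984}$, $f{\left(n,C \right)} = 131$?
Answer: $- \frac{7062767761}{3095235} \approx -2281.8$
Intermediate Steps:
$t = - \frac{1}{3042}$ ($t = \frac{1}{-3042} = - \frac{1}{3042} \approx -0.00032873$)
$J{\left(A \right)} = A + A^{2}$
$F = -3042$ ($F = \frac{1}{- \frac{1}{3042}} = -3042$)
$-2283 + \left(\frac{14939}{J{\left(110 \right)}} + \frac{f{\left(-151,21 \right)}}{F}\right) = -2283 + \left(\frac{14939}{110 \left(1 + 110\right)} + \frac{131}{-3042}\right) = -2283 + \left(\frac{14939}{110 \cdot 111} + 131 \left(- \frac{1}{3042}\right)\right) = -2283 - \left(\frac{131}{3042} - \frac{14939}{12210}\right) = -2283 + \left(14939 \cdot \frac{1}{12210} - \frac{131}{3042}\right) = -2283 + \left(\frac{14939}{12210} - \frac{131}{3042}\right) = -2283 + \frac{3653744}{3095235} = - \frac{7062767761}{3095235}$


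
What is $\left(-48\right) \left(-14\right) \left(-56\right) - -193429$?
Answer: $155797$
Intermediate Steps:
$\left(-48\right) \left(-14\right) \left(-56\right) - -193429 = 672 \left(-56\right) + 193429 = -37632 + 193429 = 155797$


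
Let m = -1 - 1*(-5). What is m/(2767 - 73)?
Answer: 2/1347 ≈ 0.0014848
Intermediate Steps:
m = 4 (m = -1 + 5 = 4)
m/(2767 - 73) = 4/(2767 - 73) = 4/2694 = 4*(1/2694) = 2/1347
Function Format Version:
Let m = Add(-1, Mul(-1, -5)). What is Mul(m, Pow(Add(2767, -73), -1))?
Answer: Rational(2, 1347) ≈ 0.0014848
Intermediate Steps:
m = 4 (m = Add(-1, 5) = 4)
Mul(m, Pow(Add(2767, -73), -1)) = Mul(4, Pow(Add(2767, -73), -1)) = Mul(4, Pow(2694, -1)) = Mul(4, Rational(1, 2694)) = Rational(2, 1347)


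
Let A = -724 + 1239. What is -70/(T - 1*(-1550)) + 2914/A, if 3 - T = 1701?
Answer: 233661/38110 ≈ 6.1312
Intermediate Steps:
T = -1698 (T = 3 - 1*1701 = 3 - 1701 = -1698)
A = 515
-70/(T - 1*(-1550)) + 2914/A = -70/(-1698 - 1*(-1550)) + 2914/515 = -70/(-1698 + 1550) + 2914*(1/515) = -70/(-148) + 2914/515 = -70*(-1/148) + 2914/515 = 35/74 + 2914/515 = 233661/38110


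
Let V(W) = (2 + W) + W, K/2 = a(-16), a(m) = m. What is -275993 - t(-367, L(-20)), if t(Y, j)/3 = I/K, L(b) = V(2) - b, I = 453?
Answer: -8830417/32 ≈ -2.7595e+5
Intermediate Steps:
K = -32 (K = 2*(-16) = -32)
V(W) = 2 + 2*W
L(b) = 6 - b (L(b) = (2 + 2*2) - b = (2 + 4) - b = 6 - b)
t(Y, j) = -1359/32 (t(Y, j) = 3*(453/(-32)) = 3*(453*(-1/32)) = 3*(-453/32) = -1359/32)
-275993 - t(-367, L(-20)) = -275993 - 1*(-1359/32) = -275993 + 1359/32 = -8830417/32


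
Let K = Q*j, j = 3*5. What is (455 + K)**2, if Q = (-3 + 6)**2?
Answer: 348100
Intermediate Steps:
j = 15
Q = 9 (Q = 3**2 = 9)
K = 135 (K = 9*15 = 135)
(455 + K)**2 = (455 + 135)**2 = 590**2 = 348100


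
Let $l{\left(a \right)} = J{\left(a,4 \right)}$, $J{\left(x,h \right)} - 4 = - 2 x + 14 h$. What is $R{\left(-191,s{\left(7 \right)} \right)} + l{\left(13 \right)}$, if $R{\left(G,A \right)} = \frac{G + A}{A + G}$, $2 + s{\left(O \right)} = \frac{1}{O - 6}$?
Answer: $35$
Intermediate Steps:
$J{\left(x,h \right)} = 4 - 2 x + 14 h$ ($J{\left(x,h \right)} = 4 + \left(- 2 x + 14 h\right) = 4 - 2 x + 14 h$)
$s{\left(O \right)} = -2 + \frac{1}{-6 + O}$ ($s{\left(O \right)} = -2 + \frac{1}{O - 6} = -2 + \frac{1}{-6 + O}$)
$l{\left(a \right)} = 60 - 2 a$ ($l{\left(a \right)} = 4 - 2 a + 14 \cdot 4 = 4 - 2 a + 56 = 60 - 2 a$)
$R{\left(G,A \right)} = 1$ ($R{\left(G,A \right)} = \frac{A + G}{A + G} = 1$)
$R{\left(-191,s{\left(7 \right)} \right)} + l{\left(13 \right)} = 1 + \left(60 - 26\right) = 1 + 34 = 35$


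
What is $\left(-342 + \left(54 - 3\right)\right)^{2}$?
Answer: $84681$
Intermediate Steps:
$\left(-342 + \left(54 - 3\right)\right)^{2} = \left(-342 + 51\right)^{2} = \left(-291\right)^{2} = 84681$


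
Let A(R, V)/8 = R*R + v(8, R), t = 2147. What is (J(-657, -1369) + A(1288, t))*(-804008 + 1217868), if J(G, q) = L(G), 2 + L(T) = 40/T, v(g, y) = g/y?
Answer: 580986908206680760/105777 ≈ 5.4926e+12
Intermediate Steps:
L(T) = -2 + 40/T
A(R, V) = 8*R² + 64/R (A(R, V) = 8*(R*R + 8/R) = 8*(R² + 8/R) = 8*R² + 64/R)
J(G, q) = -2 + 40/G
(J(-657, -1369) + A(1288, t))*(-804008 + 1217868) = ((-2 + 40/(-657)) + 8*(8 + 1288³)/1288)*(-804008 + 1217868) = ((-2 + 40*(-1/657)) + 8*(1/1288)*(8 + 2136719872))*413860 = ((-2 - 40/657) + 8*(1/1288)*2136719880)*413860 = (-1354/657 + 2136719880/161)*413860 = (1403824743166/105777)*413860 = 580986908206680760/105777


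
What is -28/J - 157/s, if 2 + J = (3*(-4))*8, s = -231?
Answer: 223/231 ≈ 0.96537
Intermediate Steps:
J = -98 (J = -2 + (3*(-4))*8 = -2 - 12*8 = -2 - 96 = -98)
-28/J - 157/s = -28/(-98) - 157/(-231) = -28*(-1/98) - 157*(-1/231) = 2/7 + 157/231 = 223/231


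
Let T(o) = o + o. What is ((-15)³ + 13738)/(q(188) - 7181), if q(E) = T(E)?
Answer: -10363/6805 ≈ -1.5229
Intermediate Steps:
T(o) = 2*o
q(E) = 2*E
((-15)³ + 13738)/(q(188) - 7181) = ((-15)³ + 13738)/(2*188 - 7181) = (-3375 + 13738)/(376 - 7181) = 10363/(-6805) = 10363*(-1/6805) = -10363/6805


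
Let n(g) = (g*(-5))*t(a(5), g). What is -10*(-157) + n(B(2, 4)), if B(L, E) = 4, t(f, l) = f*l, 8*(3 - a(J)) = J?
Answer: 1380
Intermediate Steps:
a(J) = 3 - J/8
n(g) = -95*g²/8 (n(g) = (g*(-5))*((3 - ⅛*5)*g) = (-5*g)*((3 - 5/8)*g) = (-5*g)*(19*g/8) = -95*g²/8)
-10*(-157) + n(B(2, 4)) = -10*(-157) - 95/8*4² = 1570 - 95/8*16 = 1570 - 190 = 1380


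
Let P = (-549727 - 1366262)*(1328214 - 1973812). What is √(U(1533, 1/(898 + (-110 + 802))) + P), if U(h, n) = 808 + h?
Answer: √1236958668763 ≈ 1.1122e+6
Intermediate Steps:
P = 1236958666422 (P = -1915989*(-645598) = 1236958666422)
√(U(1533, 1/(898 + (-110 + 802))) + P) = √((808 + 1533) + 1236958666422) = √(2341 + 1236958666422) = √1236958668763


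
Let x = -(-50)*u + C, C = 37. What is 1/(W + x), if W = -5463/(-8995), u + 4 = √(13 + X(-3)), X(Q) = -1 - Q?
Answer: 6569597195/450208588108 + 2022750625*√15/450208588108 ≈ 0.031993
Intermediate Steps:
u = -4 + √15 (u = -4 + √(13 + (-1 - 1*(-3))) = -4 + √(13 + (-1 + 3)) = -4 + √(13 + 2) = -4 + √15 ≈ -0.12702)
x = -163 + 50*√15 (x = -(-50)*(-4 + √15) + 37 = -50*(4 - √15) + 37 = (-200 + 50*√15) + 37 = -163 + 50*√15 ≈ 30.649)
W = 5463/8995 (W = -5463*(-1/8995) = 5463/8995 ≈ 0.60734)
1/(W + x) = 1/(5463/8995 + (-163 + 50*√15)) = 1/(-1460722/8995 + 50*√15)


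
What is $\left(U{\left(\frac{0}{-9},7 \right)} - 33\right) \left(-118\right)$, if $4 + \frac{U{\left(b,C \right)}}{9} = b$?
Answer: $8142$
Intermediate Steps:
$U{\left(b,C \right)} = -36 + 9 b$
$\left(U{\left(\frac{0}{-9},7 \right)} - 33\right) \left(-118\right) = \left(\left(-36 + 9 \frac{0}{-9}\right) - 33\right) \left(-118\right) = \left(\left(-36 + 9 \cdot 0 \left(- \frac{1}{9}\right)\right) - 33\right) \left(-118\right) = \left(\left(-36 + 9 \cdot 0\right) - 33\right) \left(-118\right) = \left(\left(-36 + 0\right) - 33\right) \left(-118\right) = \left(-36 - 33\right) \left(-118\right) = \left(-69\right) \left(-118\right) = 8142$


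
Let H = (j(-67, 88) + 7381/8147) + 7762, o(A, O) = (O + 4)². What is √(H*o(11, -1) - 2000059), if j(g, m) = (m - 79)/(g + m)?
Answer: I*√6277566853536853/57029 ≈ 1389.3*I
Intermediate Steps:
j(g, m) = (-79 + m)/(g + m)
o(A, O) = (4 + O)²
H = 442735206/57029 (H = ((-79 + 88)/(-67 + 88) + 7381/8147) + 7762 = (9/21 + 7381*(1/8147)) + 7762 = ((1/21)*9 + 7381/8147) + 7762 = (3/7 + 7381/8147) + 7762 = 76108/57029 + 7762 = 442735206/57029 ≈ 7763.3)
√(H*o(11, -1) - 2000059) = √(442735206*(4 - 1)²/57029 - 2000059) = √((442735206/57029)*3² - 2000059) = √((442735206/57029)*9 - 2000059) = √(3984616854/57029 - 2000059) = √(-110076747857/57029) = I*√6277566853536853/57029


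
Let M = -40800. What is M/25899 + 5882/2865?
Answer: 11815306/24733545 ≈ 0.47770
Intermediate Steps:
M/25899 + 5882/2865 = -40800/25899 + 5882/2865 = -40800*1/25899 + 5882*(1/2865) = -13600/8633 + 5882/2865 = 11815306/24733545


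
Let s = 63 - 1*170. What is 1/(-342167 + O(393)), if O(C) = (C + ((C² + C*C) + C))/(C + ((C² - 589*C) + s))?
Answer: -38371/13129444799 ≈ -2.9225e-6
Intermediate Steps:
s = -107 (s = 63 - 170 = -107)
O(C) = (2*C + 2*C²)/(-107 + C² - 588*C) (O(C) = (C + ((C² + C*C) + C))/(C + ((C² - 589*C) - 107)) = (C + ((C² + C²) + C))/(C + (-107 + C² - 589*C)) = (C + (2*C² + C))/(-107 + C² - 588*C) = (C + (C + 2*C²))/(-107 + C² - 588*C) = (2*C + 2*C²)/(-107 + C² - 588*C))
1/(-342167 + O(393)) = 1/(-342167 + 2*393*(1 + 393)/(-107 + 393² - 588*393)) = 1/(-342167 + 2*393*394/(-107 + 154449 - 231084)) = 1/(-342167 + 2*393*394/(-76742)) = 1/(-342167 + 2*393*(-1/76742)*394) = 1/(-342167 - 154842/38371) = 1/(-13129444799/38371) = -38371/13129444799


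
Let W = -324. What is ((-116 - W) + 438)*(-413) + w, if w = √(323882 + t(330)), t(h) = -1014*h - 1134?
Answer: -266798 + 4*I*√742 ≈ -2.668e+5 + 108.96*I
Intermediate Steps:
t(h) = -1134 - 1014*h
w = 4*I*√742 (w = √(323882 + (-1134 - 1014*330)) = √(323882 + (-1134 - 334620)) = √(323882 - 335754) = √(-11872) = 4*I*√742 ≈ 108.96*I)
((-116 - W) + 438)*(-413) + w = ((-116 - 1*(-324)) + 438)*(-413) + 4*I*√742 = ((-116 + 324) + 438)*(-413) + 4*I*√742 = (208 + 438)*(-413) + 4*I*√742 = 646*(-413) + 4*I*√742 = -266798 + 4*I*√742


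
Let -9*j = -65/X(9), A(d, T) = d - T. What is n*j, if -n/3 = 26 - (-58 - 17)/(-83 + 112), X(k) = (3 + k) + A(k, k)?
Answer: -53885/1044 ≈ -51.614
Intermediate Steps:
X(k) = 3 + k (X(k) = (3 + k) + (k - k) = (3 + k) + 0 = 3 + k)
n = -2487/29 (n = -3*(26 - (-58 - 17)/(-83 + 112)) = -3*(26 - (-75)/29) = -3*(26 - 1*(-75/29)) = -3*(26 + 75/29) = -3*829/29 = -2487/29 ≈ -85.759)
j = 65/108 (j = -(-65)/(9*(3 + 9)) = -(-65)/(9*12) = -1/9*(-65/12) = 65/108 ≈ 0.60185)
n*j = -2487/29*65/108 = -53885/1044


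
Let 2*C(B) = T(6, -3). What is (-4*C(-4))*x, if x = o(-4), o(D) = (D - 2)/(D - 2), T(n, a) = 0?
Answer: 0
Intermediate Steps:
C(B) = 0 (C(B) = (½)*0 = 0)
o(D) = 1 (o(D) = (-2 + D)/(-2 + D) = 1)
x = 1
(-4*C(-4))*x = -4*0*1 = 0*1 = 0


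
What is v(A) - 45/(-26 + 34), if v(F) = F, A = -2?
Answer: -61/8 ≈ -7.6250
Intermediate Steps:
v(A) - 45/(-26 + 34) = -2 - 45/(-26 + 34) = -2 - 45/8 = -61/8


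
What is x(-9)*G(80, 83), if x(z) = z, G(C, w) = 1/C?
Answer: -9/80 ≈ -0.11250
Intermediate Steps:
x(-9)*G(80, 83) = -9/80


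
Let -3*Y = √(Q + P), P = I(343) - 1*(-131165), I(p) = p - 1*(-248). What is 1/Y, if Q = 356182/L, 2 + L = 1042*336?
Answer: -√4037595377281905/7688241557 ≈ -0.0082648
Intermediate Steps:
I(p) = 248 + p (I(p) = p + 248 = 248 + p)
P = 131756 (P = (248 + 343) - 1*(-131165) = 591 + 131165 = 131756)
L = 350110 (L = -2 + 1042*336 = -2 + 350112 = 350110)
Q = 178091/175055 (Q = 356182/350110 = 356182*(1/350110) = 178091/175055 ≈ 1.0173)
Y = -√4037595377281905/525165 (Y = -√(178091/175055 + 131756)/3 = -√4037595377281905/525165 ≈ -120.99)
1/Y = 1/(-√4037595377281905/525165) = -√4037595377281905/7688241557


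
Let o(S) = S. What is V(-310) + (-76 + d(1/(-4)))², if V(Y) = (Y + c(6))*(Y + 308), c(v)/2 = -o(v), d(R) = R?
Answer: 103329/16 ≈ 6458.1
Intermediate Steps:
c(v) = -2*v (c(v) = 2*(-v) = -2*v)
V(Y) = (-12 + Y)*(308 + Y) (V(Y) = (Y - 2*6)*(Y + 308) = (Y - 12)*(308 + Y) = (-12 + Y)*(308 + Y))
V(-310) + (-76 + d(1/(-4)))² = (-3696 + (-310)² + 296*(-310)) + (-76 + 1/(-4))² = (-3696 + 96100 - 91760) + (-76 - ¼)² = 644 + (-305/4)² = 644 + 93025/16 = 103329/16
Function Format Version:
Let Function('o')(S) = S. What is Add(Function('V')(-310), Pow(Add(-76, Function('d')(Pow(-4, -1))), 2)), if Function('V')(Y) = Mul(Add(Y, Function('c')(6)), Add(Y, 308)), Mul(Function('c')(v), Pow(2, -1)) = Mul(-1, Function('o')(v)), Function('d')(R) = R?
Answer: Rational(103329, 16) ≈ 6458.1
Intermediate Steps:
Function('c')(v) = Mul(-2, v) (Function('c')(v) = Mul(2, Mul(-1, v)) = Mul(-2, v))
Function('V')(Y) = Mul(Add(-12, Y), Add(308, Y)) (Function('V')(Y) = Mul(Add(Y, Mul(-2, 6)), Add(Y, 308)) = Mul(Add(Y, -12), Add(308, Y)) = Mul(Add(-12, Y), Add(308, Y)))
Add(Function('V')(-310), Pow(Add(-76, Function('d')(Pow(-4, -1))), 2)) = Add(Add(-3696, Pow(-310, 2), Mul(296, -310)), Pow(Add(-76, Pow(-4, -1)), 2)) = Add(Add(-3696, 96100, -91760), Pow(Add(-76, Rational(-1, 4)), 2)) = Add(644, Pow(Rational(-305, 4), 2)) = Add(644, Rational(93025, 16)) = Rational(103329, 16)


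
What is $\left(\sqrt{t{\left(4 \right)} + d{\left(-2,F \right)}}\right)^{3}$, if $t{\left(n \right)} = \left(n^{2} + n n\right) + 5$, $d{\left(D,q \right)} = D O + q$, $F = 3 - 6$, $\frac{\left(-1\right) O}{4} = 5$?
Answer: $74 \sqrt{74} \approx 636.57$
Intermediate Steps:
$O = -20$ ($O = \left(-4\right) 5 = -20$)
$F = -3$ ($F = 3 - 6 = -3$)
$d{\left(D,q \right)} = q - 20 D$ ($d{\left(D,q \right)} = D \left(-20\right) + q = - 20 D + q = q - 20 D$)
$t{\left(n \right)} = 5 + 2 n^{2}$ ($t{\left(n \right)} = \left(n^{2} + n^{2}\right) + 5 = 2 n^{2} + 5 = 5 + 2 n^{2}$)
$\left(\sqrt{t{\left(4 \right)} + d{\left(-2,F \right)}}\right)^{3} = \left(\sqrt{\left(5 + 2 \cdot 4^{2}\right) - -37}\right)^{3} = \left(\sqrt{\left(5 + 2 \cdot 16\right) + \left(-3 + 40\right)}\right)^{3} = \left(\sqrt{\left(5 + 32\right) + 37}\right)^{3} = \left(\sqrt{37 + 37}\right)^{3} = \left(\sqrt{74}\right)^{3} = 74 \sqrt{74}$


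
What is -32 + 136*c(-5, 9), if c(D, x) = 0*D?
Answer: -32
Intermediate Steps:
c(D, x) = 0
-32 + 136*c(-5, 9) = -32 + 136*0 = -32 + 0 = -32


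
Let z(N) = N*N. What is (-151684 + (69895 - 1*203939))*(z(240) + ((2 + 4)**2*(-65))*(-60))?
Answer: -56574144000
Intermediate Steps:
z(N) = N**2
(-151684 + (69895 - 1*203939))*(z(240) + ((2 + 4)**2*(-65))*(-60)) = (-151684 + (69895 - 1*203939))*(240**2 + ((2 + 4)**2*(-65))*(-60)) = (-151684 + (69895 - 203939))*(57600 + (6**2*(-65))*(-60)) = (-151684 - 134044)*(57600 + (36*(-65))*(-60)) = -285728*(57600 - 2340*(-60)) = -285728*(57600 + 140400) = -285728*198000 = -56574144000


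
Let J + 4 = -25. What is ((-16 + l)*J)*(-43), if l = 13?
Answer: -3741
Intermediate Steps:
J = -29 (J = -4 - 25 = -29)
((-16 + l)*J)*(-43) = ((-16 + 13)*(-29))*(-43) = -3*(-29)*(-43) = 87*(-43) = -3741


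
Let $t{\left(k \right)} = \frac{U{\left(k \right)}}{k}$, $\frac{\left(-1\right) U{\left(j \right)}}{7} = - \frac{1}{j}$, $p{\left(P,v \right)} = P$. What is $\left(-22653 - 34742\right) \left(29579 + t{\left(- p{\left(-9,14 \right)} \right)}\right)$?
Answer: $- \frac{137513024870}{81} \approx -1.6977 \cdot 10^{9}$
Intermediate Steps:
$U{\left(j \right)} = \frac{7}{j}$ ($U{\left(j \right)} = - 7 \left(- \frac{1}{j}\right) = \frac{7}{j}$)
$t{\left(k \right)} = \frac{7}{k^{2}}$ ($t{\left(k \right)} = \frac{7 \frac{1}{k}}{k} = \frac{7}{k^{2}}$)
$\left(-22653 - 34742\right) \left(29579 + t{\left(- p{\left(-9,14 \right)} \right)}\right) = \left(-22653 - 34742\right) \left(29579 + \frac{7}{81}\right) = - 57395 \left(29579 + \frac{7}{81}\right) = \left(-57395\right) \frac{2395906}{81} = - \frac{137513024870}{81}$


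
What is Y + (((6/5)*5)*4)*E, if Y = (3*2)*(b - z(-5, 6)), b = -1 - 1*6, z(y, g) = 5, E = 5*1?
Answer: 48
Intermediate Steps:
E = 5
b = -7 (b = -1 - 6 = -7)
Y = -72 (Y = (3*2)*(-7 - 1*5) = 6*(-7 - 5) = 6*(-12) = -72)
Y + (((6/5)*5)*4)*E = -72 + (((6/5)*5)*4)*5 = -72 + (6*4)*5 = -72 + 24*5 = -72 + 120 = 48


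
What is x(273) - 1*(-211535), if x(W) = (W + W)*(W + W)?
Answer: 509651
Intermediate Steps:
x(W) = 4*W**2 (x(W) = (2*W)*(2*W) = 4*W**2)
x(273) - 1*(-211535) = 4*273**2 - 1*(-211535) = 4*74529 + 211535 = 298116 + 211535 = 509651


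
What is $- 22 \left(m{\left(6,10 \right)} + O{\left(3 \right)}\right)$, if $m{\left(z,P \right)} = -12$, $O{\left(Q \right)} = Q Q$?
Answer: $66$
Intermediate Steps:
$O{\left(Q \right)} = Q^{2}$
$- 22 \left(m{\left(6,10 \right)} + O{\left(3 \right)}\right) = - 22 \left(-12 + 3^{2}\right) = - 22 \left(-12 + 9\right) = \left(-22\right) \left(-3\right) = 66$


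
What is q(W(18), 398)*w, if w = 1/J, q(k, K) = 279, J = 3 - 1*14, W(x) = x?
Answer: -279/11 ≈ -25.364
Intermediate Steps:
J = -11 (J = 3 - 14 = -11)
w = -1/11 (w = 1/(-11) = -1/11 ≈ -0.090909)
q(W(18), 398)*w = 279*(-1/11) = -279/11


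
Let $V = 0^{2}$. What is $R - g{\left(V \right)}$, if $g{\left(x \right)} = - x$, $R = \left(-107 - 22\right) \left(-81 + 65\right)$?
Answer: $2064$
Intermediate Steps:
$R = 2064$ ($R = \left(-129\right) \left(-16\right) = 2064$)
$V = 0$
$R - g{\left(V \right)} = 2064 - \left(-1\right) 0 = 2064 - 0 = 2064 + 0 = 2064$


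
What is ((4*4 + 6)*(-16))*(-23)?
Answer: 8096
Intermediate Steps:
((4*4 + 6)*(-16))*(-23) = ((16 + 6)*(-16))*(-23) = (22*(-16))*(-23) = -352*(-23) = 8096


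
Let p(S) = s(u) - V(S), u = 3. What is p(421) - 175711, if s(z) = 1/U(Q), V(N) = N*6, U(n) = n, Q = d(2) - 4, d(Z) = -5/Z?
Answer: -2317083/13 ≈ -1.7824e+5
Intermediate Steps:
Q = -13/2 (Q = -5/2 - 4 = -13/2 ≈ -6.5000)
V(N) = 6*N
s(z) = -2/13 (s(z) = 1/(-13/2) = -2/13)
p(S) = -2/13 - 6*S
p(421) - 175711 = (-2/13 - 6*421) - 175711 = (-2/13 - 2526) - 175711 = -32840/13 - 175711 = -2317083/13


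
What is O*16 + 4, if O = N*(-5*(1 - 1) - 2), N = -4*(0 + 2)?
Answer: 260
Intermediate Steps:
N = -8 (N = -4*2 = -8)
O = 16 (O = -8*(-5*(1 - 1) - 2) = -8*(-5*0 - 2) = -8*(0 - 2) = -8*(-2) = 16)
O*16 + 4 = 16*16 + 4 = 256 + 4 = 260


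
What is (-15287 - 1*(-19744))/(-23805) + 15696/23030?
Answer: 27099857/54822915 ≈ 0.49432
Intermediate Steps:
(-15287 - 1*(-19744))/(-23805) + 15696/23030 = (-15287 + 19744)*(-1/23805) + 15696*(1/23030) = 4457*(-1/23805) + 7848/11515 = -4457/23805 + 7848/11515 = 27099857/54822915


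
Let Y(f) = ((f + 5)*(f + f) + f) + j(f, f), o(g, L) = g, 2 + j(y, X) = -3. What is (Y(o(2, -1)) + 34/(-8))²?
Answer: 6889/16 ≈ 430.56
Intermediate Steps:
j(y, X) = -5 (j(y, X) = -2 - 3 = -5)
Y(f) = -5 + f + 2*f*(5 + f) (Y(f) = ((f + 5)*(f + f) + f) - 5 = ((5 + f)*(2*f) + f) - 5 = (2*f*(5 + f) + f) - 5 = (f + 2*f*(5 + f)) - 5 = -5 + f + 2*f*(5 + f))
(Y(o(2, -1)) + 34/(-8))² = ((-5 + 2*2² + 11*2) + 34/(-8))² = ((-5 + 2*4 + 22) + 34*(-⅛))² = ((-5 + 8 + 22) - 17/4)² = (25 - 17/4)² = (83/4)² = 6889/16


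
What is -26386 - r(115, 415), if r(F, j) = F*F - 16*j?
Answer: -32971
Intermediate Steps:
r(F, j) = F² - 16*j
-26386 - r(115, 415) = -26386 - (115² - 16*415) = -26386 - (13225 - 6640) = -26386 - 1*6585 = -26386 - 6585 = -32971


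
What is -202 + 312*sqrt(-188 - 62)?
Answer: -202 + 1560*I*sqrt(10) ≈ -202.0 + 4933.2*I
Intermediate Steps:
-202 + 312*sqrt(-188 - 62) = -202 + 312*sqrt(-250) = -202 + 312*(5*I*sqrt(10)) = -202 + 1560*I*sqrt(10)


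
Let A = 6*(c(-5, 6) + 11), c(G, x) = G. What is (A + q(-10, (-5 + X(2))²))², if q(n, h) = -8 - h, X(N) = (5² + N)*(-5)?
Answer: 383063184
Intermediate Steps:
X(N) = -125 - 5*N (X(N) = (25 + N)*(-5) = -125 - 5*N)
A = 36 (A = 6*(-5 + 11) = 6*6 = 36)
(A + q(-10, (-5 + X(2))²))² = (36 + (-8 - (-5 + (-125 - 5*2))²))² = (36 + (-8 - (-5 + (-125 - 10))²))² = (36 + (-8 - (-5 - 135)²))² = (36 + (-8 - 1*(-140)²))² = (36 + (-8 - 1*19600))² = (36 + (-8 - 19600))² = (36 - 19608)² = (-19572)² = 383063184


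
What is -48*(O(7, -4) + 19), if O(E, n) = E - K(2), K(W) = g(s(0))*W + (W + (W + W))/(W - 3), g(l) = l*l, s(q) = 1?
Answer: -1440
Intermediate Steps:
g(l) = l²
K(W) = W + 3*W/(-3 + W) (K(W) = 1²*W + (W + (W + W))/(W - 3) = 1*W + (W + 2*W)/(-3 + W) = W + (3*W)/(-3 + W) = W + 3*W/(-3 + W))
O(E, n) = 4 + E (O(E, n) = E - 2²/(-3 + 2) = E - 4/(-1) = E - 4*(-1) = E - 1*(-4) = E + 4 = 4 + E)
-48*(O(7, -4) + 19) = -48*((4 + 7) + 19) = -48*(11 + 19) = -48*30 = -1440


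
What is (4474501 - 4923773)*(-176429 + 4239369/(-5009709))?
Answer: 132364844388416720/1669903 ≈ 7.9265e+10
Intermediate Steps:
(4474501 - 4923773)*(-176429 + 4239369/(-5009709)) = -449272*(-176429 + 4239369*(-1/5009709)) = -449272*(-176429 - 1413123/1669903) = -449272*(-294620729510/1669903) = 132364844388416720/1669903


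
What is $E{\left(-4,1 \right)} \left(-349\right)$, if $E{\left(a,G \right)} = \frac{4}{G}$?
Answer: $-1396$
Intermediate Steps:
$E{\left(-4,1 \right)} \left(-349\right) = \frac{4}{1} \left(-349\right) = 4 \cdot 1 \left(-349\right) = 4 \left(-349\right) = -1396$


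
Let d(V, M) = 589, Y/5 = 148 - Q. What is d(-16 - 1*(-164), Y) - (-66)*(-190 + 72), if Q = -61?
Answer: -7199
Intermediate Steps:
Y = 1045 (Y = 5*(148 - 1*(-61)) = 5*(148 + 61) = 5*209 = 1045)
d(-16 - 1*(-164), Y) - (-66)*(-190 + 72) = 589 - (-66)*(-190 + 72) = 589 - (-66)*(-118) = 589 - 1*7788 = 589 - 7788 = -7199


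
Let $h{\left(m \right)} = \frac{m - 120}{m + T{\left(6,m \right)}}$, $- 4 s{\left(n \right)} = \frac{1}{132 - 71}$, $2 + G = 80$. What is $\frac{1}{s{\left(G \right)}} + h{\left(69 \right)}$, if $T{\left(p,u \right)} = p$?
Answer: $- \frac{6117}{25} \approx -244.68$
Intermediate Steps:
$G = 78$ ($G = -2 + 80 = 78$)
$s{\left(n \right)} = - \frac{1}{244}$ ($s{\left(n \right)} = - \frac{1}{4 \left(132 - 71\right)} = - \frac{1}{4 \cdot 61} = \left(- \frac{1}{4}\right) \frac{1}{61} = - \frac{1}{244}$)
$h{\left(m \right)} = \frac{-120 + m}{6 + m}$ ($h{\left(m \right)} = \frac{m - 120}{m + 6} = \frac{-120 + m}{6 + m}$)
$\frac{1}{s{\left(G \right)}} + h{\left(69 \right)} = \frac{1}{- \frac{1}{244}} + \frac{-120 + 69}{6 + 69} = -244 + \frac{1}{75} \left(-51\right) = -244 - \frac{17}{25} = - \frac{6117}{25}$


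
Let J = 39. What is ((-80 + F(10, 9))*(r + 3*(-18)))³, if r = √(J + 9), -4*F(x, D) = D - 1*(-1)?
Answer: 92784841875 - 19756365750*√3 ≈ 5.8566e+10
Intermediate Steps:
F(x, D) = -¼ - D/4 (F(x, D) = -(D - 1*(-1))/4 = -(D + 1)/4 = -(1 + D)/4 = -¼ - D/4)
r = 4*√3 (r = √(39 + 9) = √48 = 4*√3 ≈ 6.9282)
((-80 + F(10, 9))*(r + 3*(-18)))³ = ((-80 + (-¼ - ¼*9))*(4*√3 + 3*(-18)))³ = ((-80 + (-¼ - 9/4))*(4*√3 - 54))³ = ((-80 - 5/2)*(-54 + 4*√3))³ = (-165*(-54 + 4*√3)/2)³ = (4455 - 330*√3)³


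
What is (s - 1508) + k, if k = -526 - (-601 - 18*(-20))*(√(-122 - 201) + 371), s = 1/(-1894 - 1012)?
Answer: 253917561/2906 + 241*I*√323 ≈ 87377.0 + 4331.3*I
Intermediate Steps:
s = -1/2906 (s = 1/(-2906) = -1/2906 ≈ -0.00034412)
k = 88885 + 241*I*√323 (k = -526 - (-601 + 360)*(√(-323) + 371) = -526 - (-241)*(I*√323 + 371) = -526 - (-241)*(371 + I*√323) = -526 - (-89411 - 241*I*√323) = -526 + (89411 + 241*I*√323) = 88885 + 241*I*√323 ≈ 88885.0 + 4331.3*I)
(s - 1508) + k = (-1/2906 - 1508) + (88885 + 241*I*√323) = -4382249/2906 + (88885 + 241*I*√323) = 253917561/2906 + 241*I*√323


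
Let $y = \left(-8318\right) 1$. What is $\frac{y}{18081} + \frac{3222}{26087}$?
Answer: $- \frac{158734684}{471679047} \approx -0.33653$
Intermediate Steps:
$y = -8318$
$\frac{y}{18081} + \frac{3222}{26087} = - \frac{8318}{18081} + \frac{3222}{26087} = - \frac{158734684}{471679047}$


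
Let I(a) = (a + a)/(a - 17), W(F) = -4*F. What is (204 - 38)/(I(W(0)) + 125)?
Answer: 166/125 ≈ 1.3280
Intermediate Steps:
I(a) = 2*a/(-17 + a) (I(a) = (2*a)/(-17 + a) = 2*a/(-17 + a))
(204 - 38)/(I(W(0)) + 125) = (204 - 38)/(2*(-4*0)/(-17 - 4*0) + 125) = 166/(2*0/(-17 + 0) + 125) = 166/(2*0/(-17) + 125) = 166/(2*0*(-1/17) + 125) = 166/(0 + 125) = 166/125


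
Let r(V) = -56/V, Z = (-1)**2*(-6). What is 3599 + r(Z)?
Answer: 10825/3 ≈ 3608.3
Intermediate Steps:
Z = -6 (Z = 1*(-6) = -6)
3599 + r(Z) = 3599 - 56/(-6) = 3599 - 56*(-1/6) = 3599 + 28/3 = 10825/3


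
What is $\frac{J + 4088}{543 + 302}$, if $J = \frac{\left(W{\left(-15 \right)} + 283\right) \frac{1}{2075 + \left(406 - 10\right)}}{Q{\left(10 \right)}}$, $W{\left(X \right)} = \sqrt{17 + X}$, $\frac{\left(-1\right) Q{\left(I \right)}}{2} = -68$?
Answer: $\frac{1373797211}{283967320} + \frac{\sqrt{2}}{283967320} \approx 4.8379$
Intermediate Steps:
$Q{\left(I \right)} = 136$ ($Q{\left(I \right)} = \left(-2\right) \left(-68\right) = 136$)
$J = \frac{283}{336056} + \frac{\sqrt{2}}{336056}$ ($J = \frac{\left(\sqrt{17 - 15} + 283\right) \frac{1}{2075 + \left(406 - 10\right)}}{136} = \frac{\sqrt{2} + 283}{2075 + \left(406 - 10\right)} \frac{1}{136} = \frac{283 + \sqrt{2}}{2075 + 396} \cdot \frac{1}{136} = \frac{283 + \sqrt{2}}{2471} \cdot \frac{1}{136} = \left(283 + \sqrt{2}\right) \frac{1}{2471} \cdot \frac{1}{136} = \left(\frac{283}{2471} + \frac{\sqrt{2}}{2471}\right) \frac{1}{136} = \frac{283}{336056} + \frac{\sqrt{2}}{336056} \approx 0.00084633$)
$\frac{J + 4088}{543 + 302} = \frac{\left(\frac{283}{336056} + \frac{\sqrt{2}}{336056}\right) + 4088}{543 + 302} = \frac{\frac{1373797211}{336056} + \frac{\sqrt{2}}{336056}}{845} = \left(\frac{1373797211}{336056} + \frac{\sqrt{2}}{336056}\right) \frac{1}{845} = \frac{1373797211}{283967320} + \frac{\sqrt{2}}{283967320}$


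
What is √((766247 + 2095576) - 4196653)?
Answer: I*√1334830 ≈ 1155.3*I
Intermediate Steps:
√((766247 + 2095576) - 4196653) = √(2861823 - 4196653) = √(-1334830) = I*√1334830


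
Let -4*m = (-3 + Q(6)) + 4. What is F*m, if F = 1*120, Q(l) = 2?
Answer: -90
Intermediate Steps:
m = -3/4 (m = -((-3 + 2) + 4)/4 = -(-1 + 4)/4 = -1/4*3 = -3/4 ≈ -0.75000)
F = 120
F*m = 120*(-3/4) = -90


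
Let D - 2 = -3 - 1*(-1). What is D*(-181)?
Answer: 0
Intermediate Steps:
D = 0 (D = 2 + (-3 - 1*(-1)) = 2 + (-3 + 1) = 2 - 2 = 0)
D*(-181) = 0*(-181) = 0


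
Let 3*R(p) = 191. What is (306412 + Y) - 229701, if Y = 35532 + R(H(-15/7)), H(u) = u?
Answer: 336920/3 ≈ 1.1231e+5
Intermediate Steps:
R(p) = 191/3 (R(p) = (⅓)*191 = 191/3)
Y = 106787/3 (Y = 35532 + 191/3 = 106787/3 ≈ 35596.)
(306412 + Y) - 229701 = (306412 + 106787/3) - 229701 = 1026023/3 - 229701 = 336920/3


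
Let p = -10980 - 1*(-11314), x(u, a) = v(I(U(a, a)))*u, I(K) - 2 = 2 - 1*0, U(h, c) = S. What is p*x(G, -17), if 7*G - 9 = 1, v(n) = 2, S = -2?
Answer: 6680/7 ≈ 954.29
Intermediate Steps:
U(h, c) = -2
I(K) = 4 (I(K) = 2 + (2 - 1*0) = 2 + (2 + 0) = 2 + 2 = 4)
G = 10/7 (G = 9/7 + (⅐)*1 = 9/7 + ⅐ = 10/7 ≈ 1.4286)
x(u, a) = 2*u
p = 334 (p = -10980 + 11314 = 334)
p*x(G, -17) = 334*(2*(10/7)) = 334*(20/7) = 6680/7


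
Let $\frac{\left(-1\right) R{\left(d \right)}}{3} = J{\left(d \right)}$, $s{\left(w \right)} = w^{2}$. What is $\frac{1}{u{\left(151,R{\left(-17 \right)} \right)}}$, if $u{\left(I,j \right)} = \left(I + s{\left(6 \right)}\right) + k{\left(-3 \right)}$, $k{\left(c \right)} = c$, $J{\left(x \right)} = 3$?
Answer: $\frac{1}{184} \approx 0.0054348$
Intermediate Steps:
$R{\left(d \right)} = -9$ ($R{\left(d \right)} = \left(-3\right) 3 = -9$)
$u{\left(I,j \right)} = 33 + I$ ($u{\left(I,j \right)} = \left(I + 6^{2}\right) - 3 = \left(I + 36\right) - 3 = \left(36 + I\right) - 3 = 33 + I$)
$\frac{1}{u{\left(151,R{\left(-17 \right)} \right)}} = \frac{1}{33 + 151} = \frac{1}{184}$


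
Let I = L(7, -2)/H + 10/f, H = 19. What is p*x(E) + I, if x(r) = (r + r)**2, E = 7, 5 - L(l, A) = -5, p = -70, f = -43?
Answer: -11209000/817 ≈ -13720.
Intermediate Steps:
L(l, A) = 10 (L(l, A) = 5 - 1*(-5) = 5 + 5 = 10)
I = 240/817 (I = 10/19 + 10/(-43) = 10*(1/19) + 10*(-1/43) = 10/19 - 10/43 = 240/817 ≈ 0.29376)
x(r) = 4*r**2 (x(r) = (2*r)**2 = 4*r**2)
p*x(E) + I = -280*7**2 + 240/817 = -280*49 + 240/817 = -70*196 + 240/817 = -13720 + 240/817 = -11209000/817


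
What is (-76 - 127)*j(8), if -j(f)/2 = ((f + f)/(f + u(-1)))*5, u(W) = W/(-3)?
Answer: 19488/5 ≈ 3897.6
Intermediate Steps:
u(W) = -W/3 (u(W) = W*(-⅓) = -W/3)
j(f) = -20*f/(⅓ + f) (j(f) = -2*(f + f)/(f - ⅓*(-1))*5 = -2*(2*f)/(f + ⅓)*5 = -2*(2*f)/(⅓ + f)*5 = -2*2*f/(⅓ + f)*5 = -20*f/(⅓ + f))
(-76 - 127)*j(8) = (-76 - 127)*(-60*8/(1 + 3*8)) = -(-12180)*8/(1 + 24) = -(-12180)*8/25 = -203*(-96/5) = 19488/5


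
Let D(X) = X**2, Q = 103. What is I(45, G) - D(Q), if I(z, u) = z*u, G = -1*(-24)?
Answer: -9529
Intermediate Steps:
G = 24
I(z, u) = u*z
I(45, G) - D(Q) = 24*45 - 1*103**2 = 1080 - 1*10609 = 1080 - 10609 = -9529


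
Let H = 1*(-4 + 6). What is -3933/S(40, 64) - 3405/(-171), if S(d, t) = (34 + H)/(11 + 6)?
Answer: -418913/228 ≈ -1837.3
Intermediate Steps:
H = 2 (H = 1*2 = 2)
S(d, t) = 36/17 (S(d, t) = (34 + 2)/(11 + 6) = 36/17)
-3933/S(40, 64) - 3405/(-171) = -3933/36/17 - 3405/(-171) = -3933*17/36 - 3405*(-1/171) = -7429/4 + 1135/57 = -418913/228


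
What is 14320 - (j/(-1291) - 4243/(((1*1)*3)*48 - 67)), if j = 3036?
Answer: 1429219725/99407 ≈ 14377.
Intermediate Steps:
14320 - (j/(-1291) - 4243/(((1*1)*3)*48 - 67)) = 14320 - (3036/(-1291) - 4243/(((1*1)*3)*48 - 67)) = 14320 - (3036*(-1/1291) - 4243/((1*3)*48 - 67)) = 14320 - (-3036/1291 - 4243/(3*48 - 67)) = 14320 - (-3036/1291 - 4243/(144 - 67)) = 14320 - (-3036/1291 - 4243/77) = 14320 - 1*(-5711485/99407) = 14320 + 5711485/99407 = 1429219725/99407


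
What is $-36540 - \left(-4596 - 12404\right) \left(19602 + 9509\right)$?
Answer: $494850460$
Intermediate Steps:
$-36540 - \left(-4596 - 12404\right) \left(19602 + 9509\right) = -36540 - \left(-17000\right) 29111 = -36540 - -494887000 = -36540 + 494887000 = 494850460$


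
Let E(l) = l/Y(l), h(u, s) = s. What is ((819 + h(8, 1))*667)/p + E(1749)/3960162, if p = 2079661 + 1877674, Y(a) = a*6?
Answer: 2599165996603/18806025225924 ≈ 0.13821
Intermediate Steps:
Y(a) = 6*a
E(l) = 1/6 (E(l) = l/((6*l)) = l*(1/(6*l)) = 1/6)
p = 3957335
((819 + h(8, 1))*667)/p + E(1749)/3960162 = ((819 + 1)*667)/3957335 + (1/6)/3960162 = (820*667)*(1/3957335) + (1/6)*(1/3960162) = 546940*(1/3957335) + 1/23760972 = 109388/791467 + 1/23760972 = 2599165996603/18806025225924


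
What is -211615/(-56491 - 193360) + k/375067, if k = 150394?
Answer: 16706556357/13387266431 ≈ 1.2479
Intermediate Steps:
-211615/(-56491 - 193360) + k/375067 = -211615/(-56491 - 193360) + 150394/375067 = -211615/(-249851) + 150394*(1/375067) = -211615*(-1/249851) + 150394/375067 = 211615/249851 + 150394/375067 = 16706556357/13387266431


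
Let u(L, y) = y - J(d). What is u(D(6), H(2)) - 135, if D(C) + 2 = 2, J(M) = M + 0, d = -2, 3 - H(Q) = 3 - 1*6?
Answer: -127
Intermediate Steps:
H(Q) = 6 (H(Q) = 3 - (3 - 1*6) = 3 - (3 - 6) = 3 - 1*(-3) = 3 + 3 = 6)
J(M) = M
D(C) = 0 (D(C) = -2 + 2 = 0)
u(L, y) = 2 + y (u(L, y) = y - 1*(-2) = y + 2 = 2 + y)
u(D(6), H(2)) - 135 = (2 + 6) - 135 = 8 - 135 = -127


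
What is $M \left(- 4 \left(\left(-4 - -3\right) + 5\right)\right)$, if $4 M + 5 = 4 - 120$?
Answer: $484$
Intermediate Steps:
$M = - \frac{121}{4}$ ($M = - \frac{5}{4} + \frac{4 - 120}{4} = - \frac{5}{4} + \frac{1}{4} \left(-116\right) = - \frac{5}{4} - 29 = - \frac{121}{4} \approx -30.25$)
$M \left(- 4 \left(\left(-4 - -3\right) + 5\right)\right) = - \frac{121 \left(- 4 \left(\left(-4 - -3\right) + 5\right)\right)}{4} = - \frac{121 \left(- 4 \left(\left(-4 + 3\right) + 5\right)\right)}{4} = - \frac{121 \left(- 4 \left(-1 + 5\right)\right)}{4} = - \frac{121 \left(\left(-4\right) 4\right)}{4} = \left(- \frac{121}{4}\right) \left(-16\right) = 484$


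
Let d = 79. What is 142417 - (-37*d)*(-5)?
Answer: 127802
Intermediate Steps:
142417 - (-37*d)*(-5) = 142417 - (-37*79)*(-5) = 142417 - (-2923)*(-5) = 142417 - 1*14615 = 142417 - 14615 = 127802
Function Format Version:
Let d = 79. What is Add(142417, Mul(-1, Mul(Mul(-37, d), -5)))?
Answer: 127802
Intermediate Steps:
Add(142417, Mul(-1, Mul(Mul(-37, d), -5))) = Add(142417, Mul(-1, Mul(Mul(-37, 79), -5))) = Add(142417, Mul(-1, Mul(-2923, -5))) = Add(142417, Mul(-1, 14615)) = Add(142417, -14615) = 127802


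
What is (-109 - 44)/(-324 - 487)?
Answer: 153/811 ≈ 0.18866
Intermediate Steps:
(-109 - 44)/(-324 - 487) = -153/(-811) = -153*(-1/811) = 153/811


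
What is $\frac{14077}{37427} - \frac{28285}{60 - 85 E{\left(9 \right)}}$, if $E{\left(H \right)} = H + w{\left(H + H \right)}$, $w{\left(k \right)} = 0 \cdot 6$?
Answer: $\frac{213709396}{5277207} \approx 40.497$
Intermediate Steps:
$w{\left(k \right)} = 0$
$E{\left(H \right)} = H$ ($E{\left(H \right)} = H + 0 = H$)
$\frac{14077}{37427} - \frac{28285}{60 - 85 E{\left(9 \right)}} = \frac{14077}{37427} - \frac{28285}{60 - 765} = 14077 \cdot \frac{1}{37427} - \frac{28285}{60 - 765} = \frac{14077}{37427} - \frac{28285}{-705} = \frac{14077}{37427} - - \frac{5657}{141} = \frac{14077}{37427} + \frac{5657}{141} = \frac{213709396}{5277207}$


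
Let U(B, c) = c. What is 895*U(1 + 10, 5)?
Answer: 4475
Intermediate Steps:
895*U(1 + 10, 5) = 895*5 = 4475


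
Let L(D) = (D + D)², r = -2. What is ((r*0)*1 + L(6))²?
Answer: 20736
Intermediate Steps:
L(D) = 4*D² (L(D) = (2*D)² = 4*D²)
((r*0)*1 + L(6))² = (-2*0*1 + 4*6²)² = (0*1 + 4*36)² = (0 + 144)² = 144² = 20736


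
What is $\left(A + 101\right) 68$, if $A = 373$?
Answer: $32232$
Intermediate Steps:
$\left(A + 101\right) 68 = \left(373 + 101\right) 68 = 474 \cdot 68 = 32232$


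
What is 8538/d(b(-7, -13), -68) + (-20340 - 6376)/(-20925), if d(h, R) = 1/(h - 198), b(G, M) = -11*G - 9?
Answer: -23225467784/20925 ≈ -1.1099e+6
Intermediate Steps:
b(G, M) = -9 - 11*G
d(h, R) = 1/(-198 + h)
8538/d(b(-7, -13), -68) + (-20340 - 6376)/(-20925) = 8538/(1/(-198 + (-9 - 11*(-7)))) + (-20340 - 6376)/(-20925) = 8538/(1/(-198 + (-9 + 77))) - 26716*(-1/20925) = 8538/(1/(-198 + 68)) + 26716/20925 = 8538/(1/(-130)) + 26716/20925 = 8538/(-1/130) + 26716/20925 = 8538*(-130) + 26716/20925 = -1109940 + 26716/20925 = -23225467784/20925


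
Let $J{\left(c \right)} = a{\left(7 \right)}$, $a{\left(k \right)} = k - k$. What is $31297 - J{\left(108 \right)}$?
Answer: $31297$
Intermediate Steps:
$a{\left(k \right)} = 0$
$J{\left(c \right)} = 0$
$31297 - J{\left(108 \right)} = 31297 - 0 = 31297 + 0 = 31297$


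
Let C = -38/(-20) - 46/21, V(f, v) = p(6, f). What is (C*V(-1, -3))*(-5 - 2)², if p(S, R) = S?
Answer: -427/5 ≈ -85.400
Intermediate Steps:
V(f, v) = 6
C = -61/210 (C = -38*(-1/20) - 46*1/21 = 19/10 - 46/21 = -61/210 ≈ -0.29048)
(C*V(-1, -3))*(-5 - 2)² = (-61/210*6)*(-5 - 2)² = -61/35*(-7)² = -61/35*49 = -427/5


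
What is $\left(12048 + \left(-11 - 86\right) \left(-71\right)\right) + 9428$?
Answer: $28363$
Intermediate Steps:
$\left(12048 + \left(-11 - 86\right) \left(-71\right)\right) + 9428 = \left(12048 - -6887\right) + 9428 = \left(12048 + 6887\right) + 9428 = 18935 + 9428 = 28363$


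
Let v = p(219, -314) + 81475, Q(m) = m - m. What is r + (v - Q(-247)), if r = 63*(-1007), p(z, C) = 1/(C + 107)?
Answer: 3733037/207 ≈ 18034.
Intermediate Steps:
Q(m) = 0
p(z, C) = 1/(107 + C)
v = 16865324/207 (v = 1/(107 - 314) + 81475 = 1/(-207) + 81475 = -1/207 + 81475 = 16865324/207 ≈ 81475.)
r = -63441
r + (v - Q(-247)) = -63441 + (16865324/207 - 1*0) = -63441 + (16865324/207 + 0) = -63441 + 16865324/207 = 3733037/207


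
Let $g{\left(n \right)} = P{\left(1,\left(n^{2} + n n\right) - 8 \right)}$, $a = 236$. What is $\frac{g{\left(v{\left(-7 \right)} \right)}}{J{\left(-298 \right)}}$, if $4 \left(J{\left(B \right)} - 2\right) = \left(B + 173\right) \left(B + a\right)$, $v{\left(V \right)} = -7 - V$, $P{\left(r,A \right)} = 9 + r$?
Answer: $\frac{20}{3879} \approx 0.005156$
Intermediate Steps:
$g{\left(n \right)} = 10$ ($g{\left(n \right)} = 9 + 1 = 10$)
$J{\left(B \right)} = 2 + \frac{\left(173 + B\right) \left(236 + B\right)}{4}$ ($J{\left(B \right)} = 2 + \frac{\left(B + 173\right) \left(B + 236\right)}{4} = 2 + \frac{\left(173 + B\right) \left(236 + B\right)}{4}$)
$\frac{g{\left(v{\left(-7 \right)} \right)}}{J{\left(-298 \right)}} = \frac{10}{10209 + \frac{\left(-298\right)^{2}}{4} + \frac{409}{4} \left(-298\right)} = \frac{10}{10209 + \frac{1}{4} \cdot 88804 - \frac{60941}{2}} = \frac{10}{10209 + 22201 - \frac{60941}{2}} = \frac{10}{\frac{3879}{2}} = 10 \cdot \frac{2}{3879} = \frac{20}{3879}$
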